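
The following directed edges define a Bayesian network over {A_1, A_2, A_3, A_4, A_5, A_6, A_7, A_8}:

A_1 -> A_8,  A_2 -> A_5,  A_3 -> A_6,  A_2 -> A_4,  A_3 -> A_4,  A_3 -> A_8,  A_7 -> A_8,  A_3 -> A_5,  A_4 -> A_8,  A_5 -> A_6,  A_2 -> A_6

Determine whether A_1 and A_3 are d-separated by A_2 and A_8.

We examine all 6 paths between A_1 and A_3:
Path 1: A_1 → A_8 ← A_4 ← A_2 → A_5 ← A_3
  A_2 is a fork here and A_2 is conditioned on, so the path is blocked at A_2.
Path 2: A_1 → A_8 ← A_4 ← A_2 → A_5 → A_6 ← A_3
  A_2 is a fork here and A_2 is conditioned on, so the path is blocked at A_2.
Path 3: A_1 → A_8 ← A_4 ← A_2 → A_6 ← A_3
  A_2 is a fork here and A_2 is conditioned on, so the path is blocked at A_2.
Path 4: A_1 → A_8 ← A_4 ← A_2 → A_6 ← A_5 ← A_3
  A_2 is a fork here and A_2 is conditioned on, so the path is blocked at A_2.
Path 5: A_1 → A_8 ← A_4 ← A_3
  A_8 is a collider and A_8 is conditioned on, which opens it; A_4 is a chain and A_4 is not conditioned on — no node blocks this path, so it is active.
Path 6: A_1 → A_8 ← A_3
  A_8 is a collider and A_8 is conditioned on, which opens it — no node blocks this path, so it is active.
Because an active path exists, A_1 and A_3 are not d-separated.

No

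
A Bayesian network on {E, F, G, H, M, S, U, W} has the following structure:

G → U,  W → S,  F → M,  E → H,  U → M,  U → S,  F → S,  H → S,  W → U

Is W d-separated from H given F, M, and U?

We examine all 3 paths between W and H:
Path 1: W → U → S ← H
  U is a chain here and U is conditioned on, so the path is blocked at U.
Path 2: W → U → M ← F → S ← H
  U is a chain here and U is conditioned on, so the path is blocked at U.
Path 3: W → S ← H
  S is a collider here and neither S nor any of its descendants is conditioned on, so the collider stays closed — the path is blocked at S.
Every path is blocked, so W and H are d-separated given {F, M, U}.

Yes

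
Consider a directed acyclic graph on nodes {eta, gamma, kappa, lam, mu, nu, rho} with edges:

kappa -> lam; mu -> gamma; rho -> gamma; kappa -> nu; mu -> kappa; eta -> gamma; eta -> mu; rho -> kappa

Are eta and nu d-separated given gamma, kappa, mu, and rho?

Yes

There are 4 undirected paths between eta and nu; checking each against the conditioning set {gamma, kappa, mu, rho}:
Path 1: eta → mu → gamma ← rho → kappa → nu
  mu is a chain here and mu is conditioned on, so the path is blocked at mu.
Path 2: eta → mu → kappa → nu
  mu is a chain here and mu is conditioned on, so the path is blocked at mu.
Path 3: eta → gamma ← mu → kappa → nu
  mu is a fork here and mu is conditioned on, so the path is blocked at mu.
Path 4: eta → gamma ← rho → kappa → nu
  rho is a fork here and rho is conditioned on, so the path is blocked at rho.
Since every path is blocked, d-separation holds.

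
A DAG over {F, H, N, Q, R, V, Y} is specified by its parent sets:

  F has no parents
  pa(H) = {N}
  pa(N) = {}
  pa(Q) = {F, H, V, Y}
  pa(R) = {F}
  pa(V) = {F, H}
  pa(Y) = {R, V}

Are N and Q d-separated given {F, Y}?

We examine all 6 paths between N and Q:
  1. N → H → V → Q — H:chain[open]; V:chain[open] ⇒ active
  2. N → H → V → Y ← R ← F → Q — H:chain[open]; V:chain[open]; Y:collider[open]; R:chain[open]; F:fork[blocks] ⇒ blocked
  3. N → H → V → Y → Q — H:chain[open]; V:chain[open]; Y:chain[blocks] ⇒ blocked
  4. N → H → V ← F → R → Y → Q — H:chain[open]; V:collider[open]; F:fork[blocks]; R:chain[open]; Y:chain[blocks] ⇒ blocked
  5. N → H → V ← F → Q — H:chain[open]; V:collider[open]; F:fork[blocks] ⇒ blocked
  6. N → H → Q — H:chain[open] ⇒ active
Since the path N → H → V → Q is active, N and Q are not d-separated given {F, Y}.

No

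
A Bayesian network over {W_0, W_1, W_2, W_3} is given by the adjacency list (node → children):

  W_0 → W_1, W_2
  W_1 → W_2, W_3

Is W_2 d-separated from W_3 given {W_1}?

Yes

Enumerating the 2 paths from W_2 to W_3 and testing each for blocking by {W_1}:
Path 1: W_2 ← W_0 → W_1 → W_3
  W_1 is a chain here and W_1 is conditioned on, so the path is blocked at W_1.
Path 2: W_2 ← W_1 → W_3
  W_1 is a fork here and W_1 is conditioned on, so the path is blocked at W_1.
All paths are blocked; W_2 ⊥ W_3 | {W_1} holds.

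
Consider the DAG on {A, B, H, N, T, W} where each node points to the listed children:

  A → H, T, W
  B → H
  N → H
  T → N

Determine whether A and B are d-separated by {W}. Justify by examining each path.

Yes — A and B are d-separated given {W}.

Enumerating the 2 paths from A to B and testing each for blocking by {W}:
Path 1: A → T → N → H ← B
  H is a collider here and neither H nor any of its descendants is conditioned on, so the collider stays closed — the path is blocked at H.
Path 2: A → H ← B
  H is a collider here and neither H nor any of its descendants is conditioned on, so the collider stays closed — the path is blocked at H.
All paths are blocked; A ⊥ B | {W} holds.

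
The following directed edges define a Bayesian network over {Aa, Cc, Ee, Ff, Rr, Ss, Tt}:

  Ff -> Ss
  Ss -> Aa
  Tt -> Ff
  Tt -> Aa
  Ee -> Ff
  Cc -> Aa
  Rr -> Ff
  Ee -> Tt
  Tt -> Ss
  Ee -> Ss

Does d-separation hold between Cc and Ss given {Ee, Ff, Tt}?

Yes — Cc and Ss are d-separated given {Ee, Ff, Tt}.

There are 6 undirected paths between Cc and Ss; checking each against the conditioning set {Ee, Ff, Tt}:
Path 1: Cc → Aa ← Tt ← Ee → Ff → Ss
  Aa is a collider here and neither Aa nor any of its descendants is conditioned on, so the collider stays closed — the path is blocked at Aa.
Path 2: Cc → Aa ← Tt ← Ee → Ss
  Aa is a collider here and neither Aa nor any of its descendants is conditioned on, so the collider stays closed — the path is blocked at Aa.
Path 3: Cc → Aa ← Tt → Ff ← Ee → Ss
  Aa is a collider here and neither Aa nor any of its descendants is conditioned on, so the collider stays closed — the path is blocked at Aa.
Path 4: Cc → Aa ← Tt → Ff → Ss
  Aa is a collider here and neither Aa nor any of its descendants is conditioned on, so the collider stays closed — the path is blocked at Aa.
Path 5: Cc → Aa ← Tt → Ss
  Aa is a collider here and neither Aa nor any of its descendants is conditioned on, so the collider stays closed — the path is blocked at Aa.
Path 6: Cc → Aa ← Ss
  Aa is a collider here and neither Aa nor any of its descendants is conditioned on, so the collider stays closed — the path is blocked at Aa.
All paths are blocked; Cc ⊥ Ss | {Ee, Ff, Tt} holds.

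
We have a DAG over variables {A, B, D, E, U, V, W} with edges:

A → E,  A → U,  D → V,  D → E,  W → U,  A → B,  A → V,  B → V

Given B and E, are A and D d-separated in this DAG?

We examine all 3 paths between A and D:
Path 1: A → E ← D
  E is a collider and E is conditioned on, which opens it — no node blocks this path, so it is active.
Path 2: A → B → V ← D
  B is a chain here and B is conditioned on, so the path is blocked at B.
Path 3: A → V ← D
  V is a collider here and neither V nor any of its descendants is conditioned on, so the collider stays closed — the path is blocked at V.
Since the path A → E ← D is active, A and D are not d-separated given {B, E}.

No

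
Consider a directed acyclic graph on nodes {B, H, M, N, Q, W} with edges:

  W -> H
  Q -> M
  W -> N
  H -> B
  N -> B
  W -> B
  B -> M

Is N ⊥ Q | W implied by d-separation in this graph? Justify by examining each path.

Yes

3 paths connect N and Q; each must be blocked for d-separation to hold:
Path 1: N ← W → H → B → M ← Q
  W is a fork here and W is conditioned on, so the path is blocked at W.
Path 2: N ← W → B → M ← Q
  W is a fork here and W is conditioned on, so the path is blocked at W.
Path 3: N → B → M ← Q
  M is a collider here and neither M nor any of its descendants is conditioned on, so the collider stays closed — the path is blocked at M.
All paths are blocked; N ⊥ Q | {W} holds.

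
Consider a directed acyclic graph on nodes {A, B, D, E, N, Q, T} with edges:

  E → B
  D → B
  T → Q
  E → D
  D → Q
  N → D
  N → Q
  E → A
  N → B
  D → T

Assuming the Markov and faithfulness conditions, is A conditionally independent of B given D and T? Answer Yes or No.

There are 5 undirected paths between A and B; checking each against the conditioning set {D, T}:
Path 1: A ← E → D → T → Q ← N → B
  D is a chain here and D is conditioned on, so the path is blocked at D.
Path 2: A ← E → D ← N → B
  E is a fork and E is not conditioned on; D is a collider and D is conditioned on, which opens it; N is a fork and N is not conditioned on — no node blocks this path, so it is active.
Path 3: A ← E → D → B
  D is a chain here and D is conditioned on, so the path is blocked at D.
Path 4: A ← E → D → Q ← N → B
  D is a chain here and D is conditioned on, so the path is blocked at D.
Path 5: A ← E → B
  E is a fork and E is not conditioned on — no node blocks this path, so it is active.
Since the path A ← E → D ← N → B is active, A and B are not d-separated given {D, T}.

No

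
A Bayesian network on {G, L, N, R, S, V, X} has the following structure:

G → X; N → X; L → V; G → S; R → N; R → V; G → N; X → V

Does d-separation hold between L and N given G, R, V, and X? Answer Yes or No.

Yes

We examine all 3 paths between L and N:
Path 1: L → V ← X ← N
  X is a chain here and X is conditioned on, so the path is blocked at X.
Path 2: L → V ← X ← G → N
  X is a chain here and X is conditioned on, so the path is blocked at X.
Path 3: L → V ← R → N
  R is a fork here and R is conditioned on, so the path is blocked at R.
All paths are blocked; L ⊥ N | {G, R, V, X} holds.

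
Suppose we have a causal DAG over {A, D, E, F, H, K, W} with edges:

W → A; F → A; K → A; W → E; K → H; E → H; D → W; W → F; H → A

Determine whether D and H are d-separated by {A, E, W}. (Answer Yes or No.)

Yes

Enumerating the 5 paths from D to H and testing each for blocking by {A, E, W}:
  1. D → W → A ← H — W:chain[blocks]; A:collider[open] ⇒ blocked
  2. D → W → A ← K → H — W:chain[blocks]; A:collider[open]; K:fork[open] ⇒ blocked
  3. D → W → F → A ← H — W:chain[blocks]; F:chain[open]; A:collider[open] ⇒ blocked
  4. D → W → F → A ← K → H — W:chain[blocks]; F:chain[open]; A:collider[open]; K:fork[open] ⇒ blocked
  5. D → W → E → H — W:chain[blocks]; E:chain[blocks] ⇒ blocked
All paths are blocked; D ⊥ H | {A, E, W} holds.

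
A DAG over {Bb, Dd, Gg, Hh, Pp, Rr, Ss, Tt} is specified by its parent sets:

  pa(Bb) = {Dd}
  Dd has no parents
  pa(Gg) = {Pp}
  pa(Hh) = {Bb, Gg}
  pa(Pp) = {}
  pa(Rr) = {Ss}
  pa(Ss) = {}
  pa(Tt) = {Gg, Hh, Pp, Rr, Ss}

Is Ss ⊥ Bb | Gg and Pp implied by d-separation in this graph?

Yes — Ss and Bb are d-separated given {Gg, Pp}.

We examine all 6 paths between Ss and Bb:
Path 1: Ss → Rr → Tt ← Gg → Hh ← Bb
  Tt is a collider here and neither Tt nor any of its descendants is conditioned on, so the collider stays closed — the path is blocked at Tt.
Path 2: Ss → Rr → Tt ← Hh ← Bb
  Tt is a collider here and neither Tt nor any of its descendants is conditioned on, so the collider stays closed — the path is blocked at Tt.
Path 3: Ss → Rr → Tt ← Pp → Gg → Hh ← Bb
  Tt is a collider here and neither Tt nor any of its descendants is conditioned on, so the collider stays closed — the path is blocked at Tt.
Path 4: Ss → Tt ← Gg → Hh ← Bb
  Tt is a collider here and neither Tt nor any of its descendants is conditioned on, so the collider stays closed — the path is blocked at Tt.
Path 5: Ss → Tt ← Hh ← Bb
  Tt is a collider here and neither Tt nor any of its descendants is conditioned on, so the collider stays closed — the path is blocked at Tt.
Path 6: Ss → Tt ← Pp → Gg → Hh ← Bb
  Tt is a collider here and neither Tt nor any of its descendants is conditioned on, so the collider stays closed — the path is blocked at Tt.
Every path is blocked, so Ss and Bb are d-separated given {Gg, Pp}.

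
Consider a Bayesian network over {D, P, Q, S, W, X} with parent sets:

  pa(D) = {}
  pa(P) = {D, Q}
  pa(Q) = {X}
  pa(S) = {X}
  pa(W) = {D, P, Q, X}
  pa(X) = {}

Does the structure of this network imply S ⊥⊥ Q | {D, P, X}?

Enumerating the 4 paths from S to Q and testing each for blocking by {D, P, X}:
Path 1: S ← X → W ← P ← Q
  X is a fork here and X is conditioned on, so the path is blocked at X.
Path 2: S ← X → W ← D → P ← Q
  X is a fork here and X is conditioned on, so the path is blocked at X.
Path 3: S ← X → W ← Q
  X is a fork here and X is conditioned on, so the path is blocked at X.
Path 4: S ← X → Q
  X is a fork here and X is conditioned on, so the path is blocked at X.
Every path is blocked, so S and Q are d-separated given {D, P, X}.

Yes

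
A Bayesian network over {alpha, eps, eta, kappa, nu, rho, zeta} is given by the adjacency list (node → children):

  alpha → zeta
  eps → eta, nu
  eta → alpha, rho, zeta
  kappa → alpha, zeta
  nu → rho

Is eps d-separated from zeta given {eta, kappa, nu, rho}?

Yes

There are 6 undirected paths between eps and zeta; checking each against the conditioning set {eta, kappa, nu, rho}:
Path 1: eps → eta → alpha → zeta
  eta is a chain here and eta is conditioned on, so the path is blocked at eta.
Path 2: eps → eta → alpha ← kappa → zeta
  eta is a chain here and eta is conditioned on, so the path is blocked at eta.
Path 3: eps → eta → zeta
  eta is a chain here and eta is conditioned on, so the path is blocked at eta.
Path 4: eps → nu → rho ← eta → alpha → zeta
  nu is a chain here and nu is conditioned on, so the path is blocked at nu.
Path 5: eps → nu → rho ← eta → alpha ← kappa → zeta
  nu is a chain here and nu is conditioned on, so the path is blocked at nu.
Path 6: eps → nu → rho ← eta → zeta
  nu is a chain here and nu is conditioned on, so the path is blocked at nu.
All paths are blocked; eps ⊥ zeta | {eta, kappa, nu, rho} holds.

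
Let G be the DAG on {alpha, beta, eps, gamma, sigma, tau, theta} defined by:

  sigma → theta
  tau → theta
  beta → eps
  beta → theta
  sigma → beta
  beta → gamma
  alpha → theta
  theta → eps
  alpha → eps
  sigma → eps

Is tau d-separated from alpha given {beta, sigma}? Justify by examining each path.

We examine all 6 paths between tau and alpha:
Path 1: tau → theta ← beta ← sigma → eps ← alpha
  theta is a collider here and neither theta nor any of its descendants is conditioned on, so the collider stays closed — the path is blocked at theta.
Path 2: tau → theta ← beta → eps ← alpha
  theta is a collider here and neither theta nor any of its descendants is conditioned on, so the collider stays closed — the path is blocked at theta.
Path 3: tau → theta ← sigma → beta → eps ← alpha
  theta is a collider here and neither theta nor any of its descendants is conditioned on, so the collider stays closed — the path is blocked at theta.
Path 4: tau → theta ← sigma → eps ← alpha
  theta is a collider here and neither theta nor any of its descendants is conditioned on, so the collider stays closed — the path is blocked at theta.
Path 5: tau → theta → eps ← alpha
  eps is a collider here and neither eps nor any of its descendants is conditioned on, so the collider stays closed — the path is blocked at eps.
Path 6: tau → theta ← alpha
  theta is a collider here and neither theta nor any of its descendants is conditioned on, so the collider stays closed — the path is blocked at theta.
Every path is blocked, so tau and alpha are d-separated given {beta, sigma}.

Yes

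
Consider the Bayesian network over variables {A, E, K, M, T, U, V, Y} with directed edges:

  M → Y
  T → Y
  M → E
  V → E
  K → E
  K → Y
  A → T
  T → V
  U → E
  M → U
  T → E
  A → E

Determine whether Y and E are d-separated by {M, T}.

No

There are 6 undirected paths between Y and E; checking each against the conditioning set {M, T}:
Path 1: Y ← M → U → E
  M is a fork here and M is conditioned on, so the path is blocked at M.
Path 2: Y ← M → E
  M is a fork here and M is conditioned on, so the path is blocked at M.
Path 3: Y ← K → E
  K is a fork and K is not conditioned on — no node blocks this path, so it is active.
Path 4: Y ← T → E
  T is a fork here and T is conditioned on, so the path is blocked at T.
Path 5: Y ← T → V → E
  T is a fork here and T is conditioned on, so the path is blocked at T.
Path 6: Y ← T ← A → E
  T is a chain here and T is conditioned on, so the path is blocked at T.
Because an active path exists, Y and E are not d-separated.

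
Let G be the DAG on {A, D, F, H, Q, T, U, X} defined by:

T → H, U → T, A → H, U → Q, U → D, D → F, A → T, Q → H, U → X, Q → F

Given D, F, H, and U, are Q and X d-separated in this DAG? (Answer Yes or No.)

4 paths connect Q and X; each must be blocked for d-separation to hold:
Path 1: Q → F ← D ← U → X
  D is a chain here and D is conditioned on, so the path is blocked at D.
Path 2: Q ← U → X
  U is a fork here and U is conditioned on, so the path is blocked at U.
Path 3: Q → H ← T ← U → X
  U is a fork here and U is conditioned on, so the path is blocked at U.
Path 4: Q → H ← A → T ← U → X
  U is a fork here and U is conditioned on, so the path is blocked at U.
Since every path is blocked, d-separation holds.

Yes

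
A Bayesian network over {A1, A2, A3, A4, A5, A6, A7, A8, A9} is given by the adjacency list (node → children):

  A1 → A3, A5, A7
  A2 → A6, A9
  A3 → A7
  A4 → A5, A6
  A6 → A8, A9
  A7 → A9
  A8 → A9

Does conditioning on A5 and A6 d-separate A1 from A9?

Enumerating the 5 paths from A1 to A9 and testing each for blocking by {A5, A6}:
Path 1: A1 → A5 ← A4 → A6 → A8 → A9
  A6 is a chain here and A6 is conditioned on, so the path is blocked at A6.
Path 2: A1 → A5 ← A4 → A6 ← A2 → A9
  A5 is a collider and A5 is conditioned on, which opens it; A4 is a fork and A4 is not conditioned on; A6 is a collider and A6 is conditioned on, which opens it; A2 is a fork and A2 is not conditioned on — no node blocks this path, so it is active.
Path 3: A1 → A5 ← A4 → A6 → A9
  A6 is a chain here and A6 is conditioned on, so the path is blocked at A6.
Path 4: A1 → A7 → A9
  A7 is a chain and A7 is not conditioned on — no node blocks this path, so it is active.
Path 5: A1 → A3 → A7 → A9
  A3 is a chain and A3 is not conditioned on; A7 is a chain and A7 is not conditioned on — no node blocks this path, so it is active.
At least one path is unblocked, so d-separation fails.

No — A1 and A9 are not d-separated given {A5, A6}.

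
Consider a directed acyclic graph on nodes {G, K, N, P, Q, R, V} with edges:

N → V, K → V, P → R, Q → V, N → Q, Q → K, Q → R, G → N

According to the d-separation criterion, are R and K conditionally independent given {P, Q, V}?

Yes — R and K are d-separated given {P, Q, V}.

We examine all 3 paths between R and K:
Path 1: R ← Q ← N → V ← K
  Q is a chain here and Q is conditioned on, so the path is blocked at Q.
Path 2: R ← Q → K
  Q is a fork here and Q is conditioned on, so the path is blocked at Q.
Path 3: R ← Q → V ← K
  Q is a fork here and Q is conditioned on, so the path is blocked at Q.
All paths are blocked; R ⊥ K | {P, Q, V} holds.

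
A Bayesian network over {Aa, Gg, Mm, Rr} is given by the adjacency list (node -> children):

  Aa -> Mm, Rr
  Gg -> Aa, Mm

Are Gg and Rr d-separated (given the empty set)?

No — Gg and Rr are not d-separated given ∅.

2 paths connect Gg and Rr; each must be blocked for d-separation to hold:
Path 1: Gg → Aa → Rr
  Aa is a chain and Aa is not conditioned on — no node blocks this path, so it is active.
Path 2: Gg → Mm ← Aa → Rr
  Mm is a collider here and neither Mm nor any of its descendants is conditioned on, so the collider stays closed — the path is blocked at Mm.
Since the path Gg → Aa → Rr is active, Gg and Rr are not d-separated given ∅.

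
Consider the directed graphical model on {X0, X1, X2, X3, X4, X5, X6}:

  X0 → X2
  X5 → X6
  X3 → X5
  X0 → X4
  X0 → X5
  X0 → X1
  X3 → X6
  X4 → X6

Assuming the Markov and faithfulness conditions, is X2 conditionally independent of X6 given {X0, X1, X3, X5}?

There are 3 undirected paths between X2 and X6; checking each against the conditioning set {X0, X1, X3, X5}:
Path 1: X2 ← X0 → X5 ← X3 → X6
  X0 is a fork here and X0 is conditioned on, so the path is blocked at X0.
Path 2: X2 ← X0 → X5 → X6
  X0 is a fork here and X0 is conditioned on, so the path is blocked at X0.
Path 3: X2 ← X0 → X4 → X6
  X0 is a fork here and X0 is conditioned on, so the path is blocked at X0.
All paths are blocked; X2 ⊥ X6 | {X0, X1, X3, X5} holds.

Yes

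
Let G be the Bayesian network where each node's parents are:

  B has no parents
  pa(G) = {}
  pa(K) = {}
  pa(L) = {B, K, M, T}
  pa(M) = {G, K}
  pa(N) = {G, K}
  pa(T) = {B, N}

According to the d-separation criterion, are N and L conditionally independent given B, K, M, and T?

6 paths connect N and L; each must be blocked for d-separation to hold:
  1. N ← K → M → L — K:fork[blocks]; M:chain[blocks] ⇒ blocked
  2. N ← K → L — K:fork[blocks] ⇒ blocked
  3. N ← G → M → L — G:fork[open]; M:chain[blocks] ⇒ blocked
  4. N ← G → M ← K → L — G:fork[open]; M:collider[open]; K:fork[blocks] ⇒ blocked
  5. N → T → L — T:chain[blocks] ⇒ blocked
  6. N → T ← B → L — T:collider[open]; B:fork[blocks] ⇒ blocked
Since every path is blocked, d-separation holds.

Yes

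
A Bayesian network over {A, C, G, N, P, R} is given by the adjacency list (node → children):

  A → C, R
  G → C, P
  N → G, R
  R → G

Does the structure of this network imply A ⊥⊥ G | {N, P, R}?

Yes — A and G are d-separated given {N, P, R}.

There are 3 undirected paths between A and G; checking each against the conditioning set {N, P, R}:
Path 1: A → R → G
  R is a chain here and R is conditioned on, so the path is blocked at R.
Path 2: A → R ← N → G
  N is a fork here and N is conditioned on, so the path is blocked at N.
Path 3: A → C ← G
  C is a collider here and neither C nor any of its descendants is conditioned on, so the collider stays closed — the path is blocked at C.
Every path is blocked, so A and G are d-separated given {N, P, R}.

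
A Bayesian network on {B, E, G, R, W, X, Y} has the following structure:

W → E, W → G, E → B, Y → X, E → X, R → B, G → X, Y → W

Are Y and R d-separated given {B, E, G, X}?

Yes

We examine all 4 paths between Y and R:
Path 1: Y → X ← E → B ← R
  E is a fork here and E is conditioned on, so the path is blocked at E.
Path 2: Y → X ← G ← W → E → B ← R
  G is a chain here and G is conditioned on, so the path is blocked at G.
Path 3: Y → W → E → B ← R
  E is a chain here and E is conditioned on, so the path is blocked at E.
Path 4: Y → W → G → X ← E → B ← R
  G is a chain here and G is conditioned on, so the path is blocked at G.
Every path is blocked, so Y and R are d-separated given {B, E, G, X}.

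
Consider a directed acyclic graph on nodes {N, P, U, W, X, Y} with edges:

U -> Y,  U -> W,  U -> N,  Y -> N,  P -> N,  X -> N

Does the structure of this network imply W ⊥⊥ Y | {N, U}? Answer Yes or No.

There are 2 undirected paths between W and Y; checking each against the conditioning set {N, U}:
Path 1: W ← U → N ← Y
  U is a fork here and U is conditioned on, so the path is blocked at U.
Path 2: W ← U → Y
  U is a fork here and U is conditioned on, so the path is blocked at U.
Every path is blocked, so W and Y are d-separated given {N, U}.

Yes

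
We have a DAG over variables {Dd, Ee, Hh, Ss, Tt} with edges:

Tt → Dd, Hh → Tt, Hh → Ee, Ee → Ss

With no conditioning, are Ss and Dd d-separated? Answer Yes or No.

No

There is one path between Ss and Dd:
Path 1: Ss ← Ee ← Hh → Tt → Dd
  Ee is a chain and Ee is not conditioned on; Hh is a fork and Hh is not conditioned on; Tt is a chain and Tt is not conditioned on — no node blocks this path, so it is active.
Since the path Ss ← Ee ← Hh → Tt → Dd is active, Ss and Dd are not d-separated given ∅.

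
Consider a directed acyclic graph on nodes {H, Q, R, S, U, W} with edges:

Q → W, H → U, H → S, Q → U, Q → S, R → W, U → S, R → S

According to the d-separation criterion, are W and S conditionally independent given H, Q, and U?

There are 4 undirected paths between W and S; checking each against the conditioning set {H, Q, U}:
Path 1: W ← Q → S
  Q is a fork here and Q is conditioned on, so the path is blocked at Q.
Path 2: W ← Q → U → S
  Q is a fork here and Q is conditioned on, so the path is blocked at Q.
Path 3: W ← Q → U ← H → S
  Q is a fork here and Q is conditioned on, so the path is blocked at Q.
Path 4: W ← R → S
  R is a fork and R is not conditioned on — no node blocks this path, so it is active.
Since the path W ← R → S is active, W and S are not d-separated given {H, Q, U}.

No — W and S are not d-separated given {H, Q, U}.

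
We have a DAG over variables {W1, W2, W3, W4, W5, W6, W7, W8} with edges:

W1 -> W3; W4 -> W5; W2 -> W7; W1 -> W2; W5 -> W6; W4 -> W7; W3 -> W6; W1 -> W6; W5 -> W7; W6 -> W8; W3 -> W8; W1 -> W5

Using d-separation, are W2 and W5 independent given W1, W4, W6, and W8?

There are 6 undirected paths between W2 and W5; checking each against the conditioning set {W1, W4, W6, W8}:
  1. W2 ← W1 → W5 — W1:fork[blocks] ⇒ blocked
  2. W2 ← W1 → W3 → W6 ← W5 — W1:fork[blocks]; W3:chain[open]; W6:collider[open] ⇒ blocked
  3. W2 ← W1 → W3 → W8 ← W6 ← W5 — W1:fork[blocks]; W3:chain[open]; W8:collider[open]; W6:chain[blocks] ⇒ blocked
  4. W2 ← W1 → W6 ← W5 — W1:fork[blocks]; W6:collider[open] ⇒ blocked
  5. W2 → W7 ← W4 → W5 — W7:collider[blocks]; W4:fork[blocks] ⇒ blocked
  6. W2 → W7 ← W5 — W7:collider[blocks] ⇒ blocked
Every path is blocked, so W2 and W5 are d-separated given {W1, W4, W6, W8}.

Yes — W2 and W5 are d-separated given {W1, W4, W6, W8}.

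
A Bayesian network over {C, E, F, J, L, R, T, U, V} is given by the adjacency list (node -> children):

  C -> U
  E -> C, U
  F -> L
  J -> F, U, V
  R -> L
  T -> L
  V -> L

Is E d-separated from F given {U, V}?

No

There are 4 undirected paths between E and F; checking each against the conditioning set {U, V}:
  1. E → U ← J → V → L ← F — U:collider[open]; J:fork[open]; V:chain[blocks]; L:collider[blocks] ⇒ blocked
  2. E → U ← J → F — U:collider[open]; J:fork[open] ⇒ active
  3. E → C → U ← J → V → L ← F — C:chain[open]; U:collider[open]; J:fork[open]; V:chain[blocks]; L:collider[blocks] ⇒ blocked
  4. E → C → U ← J → F — C:chain[open]; U:collider[open]; J:fork[open] ⇒ active
Since the path E → U ← J → F is active, E and F are not d-separated given {U, V}.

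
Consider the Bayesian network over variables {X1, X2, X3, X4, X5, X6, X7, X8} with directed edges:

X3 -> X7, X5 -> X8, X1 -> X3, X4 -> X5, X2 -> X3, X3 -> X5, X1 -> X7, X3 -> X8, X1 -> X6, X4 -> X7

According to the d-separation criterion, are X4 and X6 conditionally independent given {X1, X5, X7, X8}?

We examine all 6 paths between X4 and X6:
  1. X4 → X5 ← X3 ← X1 → X6 — X5:collider[open]; X3:chain[open]; X1:fork[blocks] ⇒ blocked
  2. X4 → X5 ← X3 → X7 ← X1 → X6 — X5:collider[open]; X3:fork[open]; X7:collider[open]; X1:fork[blocks] ⇒ blocked
  3. X4 → X5 → X8 ← X3 ← X1 → X6 — X5:chain[blocks]; X8:collider[open]; X3:chain[open]; X1:fork[blocks] ⇒ blocked
  4. X4 → X5 → X8 ← X3 → X7 ← X1 → X6 — X5:chain[blocks]; X8:collider[open]; X3:fork[open]; X7:collider[open]; X1:fork[blocks] ⇒ blocked
  5. X4 → X7 ← X1 → X6 — X7:collider[open]; X1:fork[blocks] ⇒ blocked
  6. X4 → X7 ← X3 ← X1 → X6 — X7:collider[open]; X3:chain[open]; X1:fork[blocks] ⇒ blocked
Since every path is blocked, d-separation holds.

Yes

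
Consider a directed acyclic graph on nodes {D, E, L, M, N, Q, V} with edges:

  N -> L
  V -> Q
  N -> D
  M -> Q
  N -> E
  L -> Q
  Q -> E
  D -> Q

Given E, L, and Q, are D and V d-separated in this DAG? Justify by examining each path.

No

3 paths connect D and V; each must be blocked for d-separation to hold:
Path 1: D → Q ← V
  Q is a collider and Q is conditioned on, which opens it — no node blocks this path, so it is active.
Path 2: D ← N → E ← Q ← V
  Q is a chain here and Q is conditioned on, so the path is blocked at Q.
Path 3: D ← N → L → Q ← V
  L is a chain here and L is conditioned on, so the path is blocked at L.
At least one path is unblocked, so d-separation fails.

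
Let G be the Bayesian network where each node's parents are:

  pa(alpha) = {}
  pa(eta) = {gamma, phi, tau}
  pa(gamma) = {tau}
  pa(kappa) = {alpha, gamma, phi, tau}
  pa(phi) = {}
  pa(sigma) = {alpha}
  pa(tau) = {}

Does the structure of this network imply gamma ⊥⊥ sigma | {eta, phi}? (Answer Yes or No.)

There are 5 undirected paths between gamma and sigma; checking each against the conditioning set {eta, phi}:
  1. gamma → eta ← phi → kappa ← alpha → sigma — eta:collider[open]; phi:fork[blocks]; kappa:collider[blocks]; alpha:fork[open] ⇒ blocked
  2. gamma → eta ← tau → kappa ← alpha → sigma — eta:collider[open]; tau:fork[open]; kappa:collider[blocks]; alpha:fork[open] ⇒ blocked
  3. gamma ← tau → eta ← phi → kappa ← alpha → sigma — tau:fork[open]; eta:collider[open]; phi:fork[blocks]; kappa:collider[blocks]; alpha:fork[open] ⇒ blocked
  4. gamma ← tau → kappa ← alpha → sigma — tau:fork[open]; kappa:collider[blocks]; alpha:fork[open] ⇒ blocked
  5. gamma → kappa ← alpha → sigma — kappa:collider[blocks]; alpha:fork[open] ⇒ blocked
All paths are blocked; gamma ⊥ sigma | {eta, phi} holds.

Yes — gamma and sigma are d-separated given {eta, phi}.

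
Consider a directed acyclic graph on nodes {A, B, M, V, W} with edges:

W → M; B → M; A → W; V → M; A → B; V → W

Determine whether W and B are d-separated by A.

There are 3 undirected paths between W and B; checking each against the conditioning set {A}:
Path 1: W → M ← B
  M is a collider here and neither M nor any of its descendants is conditioned on, so the collider stays closed — the path is blocked at M.
Path 2: W ← A → B
  A is a fork here and A is conditioned on, so the path is blocked at A.
Path 3: W ← V → M ← B
  M is a collider here and neither M nor any of its descendants is conditioned on, so the collider stays closed — the path is blocked at M.
Since every path is blocked, d-separation holds.

Yes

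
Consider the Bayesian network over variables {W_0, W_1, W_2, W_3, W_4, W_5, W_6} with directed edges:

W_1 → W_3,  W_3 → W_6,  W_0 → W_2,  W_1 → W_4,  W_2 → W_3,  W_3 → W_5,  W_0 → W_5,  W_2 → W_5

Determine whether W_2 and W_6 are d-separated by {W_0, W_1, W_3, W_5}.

Enumerating the 3 paths from W_2 to W_6 and testing each for blocking by {W_0, W_1, W_3, W_5}:
Path 1: W_2 → W_3 → W_6
  W_3 is a chain here and W_3 is conditioned on, so the path is blocked at W_3.
Path 2: W_2 ← W_0 → W_5 ← W_3 → W_6
  W_0 is a fork here and W_0 is conditioned on, so the path is blocked at W_0.
Path 3: W_2 → W_5 ← W_3 → W_6
  W_3 is a fork here and W_3 is conditioned on, so the path is blocked at W_3.
All paths are blocked; W_2 ⊥ W_6 | {W_0, W_1, W_3, W_5} holds.

Yes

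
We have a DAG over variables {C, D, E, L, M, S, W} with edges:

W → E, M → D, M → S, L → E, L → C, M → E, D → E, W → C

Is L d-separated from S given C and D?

Yes

Enumerating the 4 paths from L to S and testing each for blocking by {C, D}:
Path 1: L → E ← M → S
  E is a collider here and neither E nor any of its descendants is conditioned on, so the collider stays closed — the path is blocked at E.
Path 2: L → E ← D ← M → S
  E is a collider here and neither E nor any of its descendants is conditioned on, so the collider stays closed — the path is blocked at E.
Path 3: L → C ← W → E ← M → S
  E is a collider here and neither E nor any of its descendants is conditioned on, so the collider stays closed — the path is blocked at E.
Path 4: L → C ← W → E ← D ← M → S
  E is a collider here and neither E nor any of its descendants is conditioned on, so the collider stays closed — the path is blocked at E.
All paths are blocked; L ⊥ S | {C, D} holds.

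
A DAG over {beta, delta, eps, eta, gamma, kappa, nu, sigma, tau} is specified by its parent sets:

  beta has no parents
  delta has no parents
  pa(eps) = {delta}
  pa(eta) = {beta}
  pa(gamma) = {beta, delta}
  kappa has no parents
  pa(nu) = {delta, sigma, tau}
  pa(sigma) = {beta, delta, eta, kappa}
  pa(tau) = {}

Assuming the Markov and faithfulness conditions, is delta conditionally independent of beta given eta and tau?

There are 5 undirected paths between delta and beta; checking each against the conditioning set {eta, tau}:
  1. delta → nu ← sigma ← beta — nu:collider[blocks]; sigma:chain[open] ⇒ blocked
  2. delta → nu ← sigma ← eta ← beta — nu:collider[blocks]; sigma:chain[open]; eta:chain[blocks] ⇒ blocked
  3. delta → gamma ← beta — gamma:collider[blocks] ⇒ blocked
  4. delta → sigma ← beta — sigma:collider[blocks] ⇒ blocked
  5. delta → sigma ← eta ← beta — sigma:collider[blocks]; eta:chain[blocks] ⇒ blocked
Every path is blocked, so delta and beta are d-separated given {eta, tau}.

Yes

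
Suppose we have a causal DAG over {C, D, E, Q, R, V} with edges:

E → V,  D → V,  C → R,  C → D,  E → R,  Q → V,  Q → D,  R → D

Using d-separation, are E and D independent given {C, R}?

Yes

We examine all 4 paths between E and D:
  1. E → V ← Q → D — V:collider[blocks]; Q:fork[open] ⇒ blocked
  2. E → V ← D — V:collider[blocks] ⇒ blocked
  3. E → R ← C → D — R:collider[open]; C:fork[blocks] ⇒ blocked
  4. E → R → D — R:chain[blocks] ⇒ blocked
All paths are blocked; E ⊥ D | {C, R} holds.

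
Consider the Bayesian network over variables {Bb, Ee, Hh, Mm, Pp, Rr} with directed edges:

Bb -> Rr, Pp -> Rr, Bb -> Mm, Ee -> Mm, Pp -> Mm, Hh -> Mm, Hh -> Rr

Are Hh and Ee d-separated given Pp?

Yes

We examine all 3 paths between Hh and Ee:
  1. Hh → Mm ← Ee — Mm:collider[blocks] ⇒ blocked
  2. Hh → Rr ← Pp → Mm ← Ee — Rr:collider[blocks]; Pp:fork[blocks]; Mm:collider[blocks] ⇒ blocked
  3. Hh → Rr ← Bb → Mm ← Ee — Rr:collider[blocks]; Bb:fork[open]; Mm:collider[blocks] ⇒ blocked
Since every path is blocked, d-separation holds.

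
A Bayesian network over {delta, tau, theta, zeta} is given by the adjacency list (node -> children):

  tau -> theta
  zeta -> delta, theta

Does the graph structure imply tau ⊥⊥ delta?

Only one path connects tau and delta:
Path 1: tau → theta ← zeta → delta
  theta is a collider here and neither theta nor any of its descendants is conditioned on, so the collider stays closed — the path is blocked at theta.
Since every path is blocked, d-separation holds.

Yes — tau and delta are d-separated given ∅.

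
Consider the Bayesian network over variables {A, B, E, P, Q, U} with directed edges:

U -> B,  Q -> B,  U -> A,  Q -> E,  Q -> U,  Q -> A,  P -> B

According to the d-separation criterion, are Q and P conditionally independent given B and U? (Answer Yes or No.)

No — Q and P are not d-separated given {B, U}.

There are 3 undirected paths between Q and P; checking each against the conditioning set {B, U}:
Path 1: Q → U → B ← P
  U is a chain here and U is conditioned on, so the path is blocked at U.
Path 2: Q → B ← P
  B is a collider and B is conditioned on, which opens it — no node blocks this path, so it is active.
Path 3: Q → A ← U → B ← P
  A is a collider here and neither A nor any of its descendants is conditioned on, so the collider stays closed — the path is blocked at A.
Since the path Q → B ← P is active, Q and P are not d-separated given {B, U}.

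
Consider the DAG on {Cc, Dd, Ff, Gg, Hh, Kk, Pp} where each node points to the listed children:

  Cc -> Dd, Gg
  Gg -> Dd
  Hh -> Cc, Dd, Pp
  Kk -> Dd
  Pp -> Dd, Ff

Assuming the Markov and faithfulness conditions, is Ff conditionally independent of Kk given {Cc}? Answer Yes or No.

Yes — Ff and Kk are d-separated given {Cc}.

We examine all 4 paths between Ff and Kk:
Path 1: Ff ← Pp → Dd ← Kk
  Dd is a collider here and neither Dd nor any of its descendants is conditioned on, so the collider stays closed — the path is blocked at Dd.
Path 2: Ff ← Pp ← Hh → Dd ← Kk
  Dd is a collider here and neither Dd nor any of its descendants is conditioned on, so the collider stays closed — the path is blocked at Dd.
Path 3: Ff ← Pp ← Hh → Cc → Dd ← Kk
  Cc is a chain here and Cc is conditioned on, so the path is blocked at Cc.
Path 4: Ff ← Pp ← Hh → Cc → Gg → Dd ← Kk
  Cc is a chain here and Cc is conditioned on, so the path is blocked at Cc.
Since every path is blocked, d-separation holds.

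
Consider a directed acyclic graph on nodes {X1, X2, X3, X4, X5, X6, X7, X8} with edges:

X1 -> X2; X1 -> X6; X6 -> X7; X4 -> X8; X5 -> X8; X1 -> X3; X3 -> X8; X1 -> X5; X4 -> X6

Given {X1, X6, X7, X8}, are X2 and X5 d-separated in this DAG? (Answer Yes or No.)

3 paths connect X2 and X5; each must be blocked for d-separation to hold:
Path 1: X2 ← X1 → X3 → X8 ← X5
  X1 is a fork here and X1 is conditioned on, so the path is blocked at X1.
Path 2: X2 ← X1 → X6 ← X4 → X8 ← X5
  X1 is a fork here and X1 is conditioned on, so the path is blocked at X1.
Path 3: X2 ← X1 → X5
  X1 is a fork here and X1 is conditioned on, so the path is blocked at X1.
Every path is blocked, so X2 and X5 are d-separated given {X1, X6, X7, X8}.

Yes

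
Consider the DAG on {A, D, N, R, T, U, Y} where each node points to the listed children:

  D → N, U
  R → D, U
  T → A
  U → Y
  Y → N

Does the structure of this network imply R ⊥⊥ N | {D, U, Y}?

Yes

Enumerating the 4 paths from R to N and testing each for blocking by {D, U, Y}:
Path 1: R → D → N
  D is a chain here and D is conditioned on, so the path is blocked at D.
Path 2: R → D → U → Y → N
  D is a chain here and D is conditioned on, so the path is blocked at D.
Path 3: R → U → Y → N
  U is a chain here and U is conditioned on, so the path is blocked at U.
Path 4: R → U ← D → N
  D is a fork here and D is conditioned on, so the path is blocked at D.
Since every path is blocked, d-separation holds.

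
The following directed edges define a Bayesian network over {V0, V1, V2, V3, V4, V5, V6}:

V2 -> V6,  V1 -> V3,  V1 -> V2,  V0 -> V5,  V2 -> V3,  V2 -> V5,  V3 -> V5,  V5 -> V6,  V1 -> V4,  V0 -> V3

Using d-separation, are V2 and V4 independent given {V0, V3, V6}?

No

6 paths connect V2 and V4; each must be blocked for d-separation to hold:
Path 1: V2 → V5 ← V0 → V3 ← V1 → V4
  V0 is a fork here and V0 is conditioned on, so the path is blocked at V0.
Path 2: V2 → V5 ← V3 ← V1 → V4
  V3 is a chain here and V3 is conditioned on, so the path is blocked at V3.
Path 3: V2 → V6 ← V5 ← V0 → V3 ← V1 → V4
  V0 is a fork here and V0 is conditioned on, so the path is blocked at V0.
Path 4: V2 → V6 ← V5 ← V3 ← V1 → V4
  V3 is a chain here and V3 is conditioned on, so the path is blocked at V3.
Path 5: V2 → V3 ← V1 → V4
  V3 is a collider and V3 is conditioned on, which opens it; V1 is a fork and V1 is not conditioned on — no node blocks this path, so it is active.
Path 6: V2 ← V1 → V4
  V1 is a fork and V1 is not conditioned on — no node blocks this path, so it is active.
Because an active path exists, V2 and V4 are not d-separated.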